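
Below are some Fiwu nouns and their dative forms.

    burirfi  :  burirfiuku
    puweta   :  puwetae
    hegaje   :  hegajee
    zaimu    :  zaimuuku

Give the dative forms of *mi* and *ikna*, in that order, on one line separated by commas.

miuku, iknae

The suffix is conditioned by the last vowel: -uku when the last vowel of the stem is a high vowel (*burirfi*, *zaimu*); -e when the last vowel of the stem is a non-high vowel (*puweta*, *hegaje*).
The last vowel of *mi* is /i/, which is a high vowel, so the suffix is -uku, giving *miuku*.
Since the last vowel of *ikna* is /a/ (a non-high vowel), it takes -e, giving *iknae*.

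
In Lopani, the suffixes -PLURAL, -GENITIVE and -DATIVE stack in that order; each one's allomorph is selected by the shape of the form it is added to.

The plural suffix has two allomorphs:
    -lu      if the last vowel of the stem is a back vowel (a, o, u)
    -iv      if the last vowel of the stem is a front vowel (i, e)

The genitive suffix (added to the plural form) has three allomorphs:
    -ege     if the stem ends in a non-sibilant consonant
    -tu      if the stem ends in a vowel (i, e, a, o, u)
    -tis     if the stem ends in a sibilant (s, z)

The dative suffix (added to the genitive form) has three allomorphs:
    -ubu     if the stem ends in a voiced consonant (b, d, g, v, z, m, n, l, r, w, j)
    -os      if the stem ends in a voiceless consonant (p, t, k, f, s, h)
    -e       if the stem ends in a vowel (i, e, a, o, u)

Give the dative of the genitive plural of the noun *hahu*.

hahulutue

The last vowel of *hahu* is /u/, which is a back vowel, so the plural suffix is -lu, giving *hahulu*.
The final sound of the plural form *hahulu* is /u/, which is a vowel, so the genitive suffix is -tu, giving *hahulutu*.
The genitive form *hahulutu* — final sound /u/ (a vowel) → -e → *hahulutue*.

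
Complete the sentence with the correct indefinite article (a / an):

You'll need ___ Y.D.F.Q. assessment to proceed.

a

The indefinite article is chosen by the initial *sound* of the following word, not its spelling.
The initialism *Y.D.F.Q.* is read letter by letter; the first letter, Y, is pronounced /waɪ/, which begins with a consonant sound.
So the article is *a*: You'll need a Y.D.F.Q. assessment to proceed.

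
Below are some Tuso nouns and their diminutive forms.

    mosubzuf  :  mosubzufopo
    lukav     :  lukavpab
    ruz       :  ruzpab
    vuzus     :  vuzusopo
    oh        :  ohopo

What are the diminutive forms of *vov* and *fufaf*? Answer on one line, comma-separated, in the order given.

The suffix is conditioned by the final consonant: -opo when the stem ends in a voiceless consonant (*mosubzuf*, *vuzus*, *oh*); -pab when the stem ends in a voiced consonant (*lukav*, *ruz*).
The final consonant of *vov* is /v/, which is voiced, so the suffix is -pab, giving *vovpab*.
*fufaf* — final consonant /f/ (voiceless) → -opo → *fufafopo*.

vovpab, fufafopo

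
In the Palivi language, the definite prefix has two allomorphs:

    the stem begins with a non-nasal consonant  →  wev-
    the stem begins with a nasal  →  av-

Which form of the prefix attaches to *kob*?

wev-

*kob*: first consonant = /k/, non-nasal → wev-.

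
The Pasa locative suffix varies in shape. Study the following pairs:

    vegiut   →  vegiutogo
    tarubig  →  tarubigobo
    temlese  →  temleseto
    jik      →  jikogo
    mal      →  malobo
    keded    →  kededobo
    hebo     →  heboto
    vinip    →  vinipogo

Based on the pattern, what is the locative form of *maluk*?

Looking at the final sound of each stem: -ogo when the stem ends in a voiceless consonant (*vegiut*, *jik*, *vinip*); -obo when the stem ends in a voiced consonant (*tarubig*, *mal*, *keded*); -to when the stem ends in a vowel (*temlese*, *hebo*).
*maluk* — final sound /k/ (a voiceless consonant) → -ogo → *malukogo*.

malukogo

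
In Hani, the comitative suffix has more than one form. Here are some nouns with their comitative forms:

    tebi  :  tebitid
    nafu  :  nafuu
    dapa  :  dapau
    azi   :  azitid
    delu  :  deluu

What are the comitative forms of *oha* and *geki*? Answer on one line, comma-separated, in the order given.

The pattern is front/back vowel harmony: -tid when the last vowel of the stem is a front vowel (*tebi*, *azi*); -u when the last vowel of the stem is a back vowel (*nafu*, *dapa*, *delu*).
*oha*: last vowel = /a/, a back vowel → -u → *ohau*.
*geki*: last vowel = /i/, a front vowel → -tid → *gekitid*.

ohau, gekitid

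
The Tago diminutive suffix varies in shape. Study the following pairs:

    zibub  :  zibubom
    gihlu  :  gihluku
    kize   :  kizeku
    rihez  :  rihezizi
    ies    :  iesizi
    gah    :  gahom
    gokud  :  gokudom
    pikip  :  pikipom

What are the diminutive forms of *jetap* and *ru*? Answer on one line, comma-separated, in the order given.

Looking at the final sound of each stem: -izi when the stem ends in a sibilant (*rihez*, *ies*); -om when the stem ends in a non-sibilant consonant (*zibub*, *gah*, *gokud*, *pikip*); -ku when the stem ends in a vowel (*gihlu*, *kize*).
*jetap* — final sound /p/ (a non-sibilant consonant) → -om → *jetapom*.
Since the final sound of *ru* is /u/ (a vowel), it takes -ku, giving *ruku*.

jetapom, ruku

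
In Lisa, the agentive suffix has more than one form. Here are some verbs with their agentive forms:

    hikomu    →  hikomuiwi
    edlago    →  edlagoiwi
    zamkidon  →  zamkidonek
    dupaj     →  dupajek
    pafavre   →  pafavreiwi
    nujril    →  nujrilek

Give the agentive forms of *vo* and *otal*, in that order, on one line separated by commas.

Looking at the final sound of each stem: -ek when the stem ends in a consonant (*zamkidon*, *dupaj*, *nujril*); -iwi when the stem ends in a vowel (*hikomu*, *edlago*, *pafavre*).
*vo* — final sound /o/ (a vowel) → -iwi → *voiwi*.
Since the final sound of *otal* is /l/ (a consonant), it takes -ek, giving *otalek*.

voiwi, otalek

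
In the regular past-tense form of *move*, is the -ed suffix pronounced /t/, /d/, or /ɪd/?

The stem *move* ends in a voiced sound other than /d/.
The -ed suffix is realized as /ɪd/ after /t, d/; as /t/ after other voiceless consonants; and as /d/ after other voiced sounds.
So -ed on *move* is pronounced /d/.

/d/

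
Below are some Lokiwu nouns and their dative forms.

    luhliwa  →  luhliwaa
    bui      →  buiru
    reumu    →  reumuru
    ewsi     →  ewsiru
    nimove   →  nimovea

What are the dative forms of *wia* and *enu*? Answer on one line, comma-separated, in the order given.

wiaa, enuru

The pattern is height harmony: -ru when the last vowel of the stem is a high vowel (*bui*, *reumu*, *ewsi*); -a when the last vowel of the stem is a non-high vowel (*luhliwa*, *nimove*).
The last vowel of *wia* is /a/, which is a non-high vowel, so the suffix is -a, giving *wiaa*.
The last vowel of *enu* is /u/, which is a high vowel, so the suffix is -ru, giving *enuru*.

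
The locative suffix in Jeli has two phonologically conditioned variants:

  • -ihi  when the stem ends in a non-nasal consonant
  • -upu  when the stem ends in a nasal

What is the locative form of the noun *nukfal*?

Since the final consonant of *nukfal* is /l/ (non-nasal), it takes -ihi, giving *nukfalihi*.

nukfalihi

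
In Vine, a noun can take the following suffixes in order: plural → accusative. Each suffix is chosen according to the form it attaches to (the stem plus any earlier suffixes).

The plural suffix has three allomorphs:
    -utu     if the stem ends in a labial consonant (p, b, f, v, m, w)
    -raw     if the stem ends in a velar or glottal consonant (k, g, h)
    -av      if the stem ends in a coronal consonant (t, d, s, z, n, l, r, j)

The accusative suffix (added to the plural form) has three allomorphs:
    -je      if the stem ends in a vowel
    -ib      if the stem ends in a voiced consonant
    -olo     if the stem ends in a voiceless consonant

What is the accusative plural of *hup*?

huputuje

*hup*: final consonant = /p/, labial → -utu → *huputu*.
The plural form *huputu* — final sound /u/ (a vowel) → -je → *huputuje*.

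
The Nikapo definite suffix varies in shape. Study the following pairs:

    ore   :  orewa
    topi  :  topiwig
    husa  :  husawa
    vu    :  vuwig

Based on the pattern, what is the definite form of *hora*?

horawa

Looking at the last vowel of each stem: -wig when the last vowel of the stem is a high vowel (*topi*, *vu*); -wa when the last vowel of the stem is a non-high vowel (*ore*, *husa*).
Since the last vowel of *hora* is /a/ (a non-high vowel), it takes -wa, giving *horawa*.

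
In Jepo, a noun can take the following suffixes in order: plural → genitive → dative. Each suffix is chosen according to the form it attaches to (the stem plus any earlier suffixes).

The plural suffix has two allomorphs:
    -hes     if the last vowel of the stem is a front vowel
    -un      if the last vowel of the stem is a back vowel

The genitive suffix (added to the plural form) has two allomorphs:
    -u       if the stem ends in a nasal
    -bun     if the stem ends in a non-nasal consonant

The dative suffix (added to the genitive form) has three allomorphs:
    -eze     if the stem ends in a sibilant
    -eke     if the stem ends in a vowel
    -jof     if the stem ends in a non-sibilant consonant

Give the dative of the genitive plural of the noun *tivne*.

tivnehesbunjof

Since the last vowel of *tivne* is /e/ (a front vowel), it takes -hes, giving *tivnehes*.
The final consonant of the plural form *tivnehes* is /s/, which is non-nasal, so the genitive suffix is -bun, giving *tivnehesbun*.
The genitive form *tivnehesbun* — final sound /n/ (a non-sibilant consonant) → -jof → *tivnehesbunjof*.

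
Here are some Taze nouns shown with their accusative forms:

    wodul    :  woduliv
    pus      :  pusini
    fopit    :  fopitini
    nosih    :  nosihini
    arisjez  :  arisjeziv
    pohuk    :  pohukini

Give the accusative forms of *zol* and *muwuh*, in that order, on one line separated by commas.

zoliv, muwuhini

The alternation tracks the final consonant of the stem — -ini when the stem ends in a voiceless consonant (*pus*, *fopit*, *nosih*, *pohuk*); -iv when the stem ends in a voiced consonant (*wodul*, *arisjez*).
*zol* — final consonant /l/ (voiced) → -iv → *zoliv*.
*muwuh* — final consonant /h/ (voiceless) → -ini → *muwuhini*.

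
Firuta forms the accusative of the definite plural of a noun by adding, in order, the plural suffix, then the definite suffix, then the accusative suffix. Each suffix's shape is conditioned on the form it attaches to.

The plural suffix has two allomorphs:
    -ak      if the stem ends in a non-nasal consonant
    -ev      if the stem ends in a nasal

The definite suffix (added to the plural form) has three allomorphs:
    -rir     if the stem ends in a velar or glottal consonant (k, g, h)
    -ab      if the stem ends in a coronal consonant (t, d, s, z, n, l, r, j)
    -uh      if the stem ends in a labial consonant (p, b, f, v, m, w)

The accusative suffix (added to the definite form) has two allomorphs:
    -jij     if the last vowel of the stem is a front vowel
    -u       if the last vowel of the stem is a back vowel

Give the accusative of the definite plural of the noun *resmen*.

Since the final consonant of *resmen* is /n/ (a nasal), it takes -ev, giving *resmenev*.
The plural form *resmenev* — final consonant /v/ (labial) → -uh → *resmenevuh*.
The last vowel of the definite form *resmenevuh* is /u/, which is a back vowel, so the accusative suffix is -u, giving *resmenevuhu*.

resmenevuhu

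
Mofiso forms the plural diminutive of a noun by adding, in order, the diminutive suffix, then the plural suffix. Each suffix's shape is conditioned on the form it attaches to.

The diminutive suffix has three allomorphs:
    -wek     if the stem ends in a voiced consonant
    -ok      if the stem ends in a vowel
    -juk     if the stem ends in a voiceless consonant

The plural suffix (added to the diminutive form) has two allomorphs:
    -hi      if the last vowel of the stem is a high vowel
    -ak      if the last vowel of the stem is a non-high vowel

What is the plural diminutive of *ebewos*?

*ebewos* — final sound /s/ (a voiceless consonant) → -juk → *ebewosjuk*.
The last vowel of the diminutive form *ebewosjuk* is /u/, which is a high vowel, so the plural suffix is -hi, giving *ebewosjukhi*.

ebewosjukhi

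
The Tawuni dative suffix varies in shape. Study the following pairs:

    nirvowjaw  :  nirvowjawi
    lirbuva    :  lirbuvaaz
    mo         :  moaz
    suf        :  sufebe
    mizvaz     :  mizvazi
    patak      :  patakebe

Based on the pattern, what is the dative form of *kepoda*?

The suffix is conditioned by the final sound: -ebe when the stem ends in a voiceless consonant (*suf*, *patak*); -i when the stem ends in a voiced consonant (*nirvowjaw*, *mizvaz*); -az when the stem ends in a vowel (*lirbuva*, *mo*).
*kepoda* — final sound /a/ (a vowel) → -az → *kepodaaz*.

kepodaaz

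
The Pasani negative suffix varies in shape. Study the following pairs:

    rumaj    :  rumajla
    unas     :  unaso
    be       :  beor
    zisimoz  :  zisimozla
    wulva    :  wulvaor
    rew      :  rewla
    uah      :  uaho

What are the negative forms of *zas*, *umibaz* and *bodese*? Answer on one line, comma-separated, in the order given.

zaso, umibazla, bodeseor

Looking at the final sound of each stem: -o when the stem ends in a voiceless consonant (*unas*, *uah*); -la when the stem ends in a voiced consonant (*rumaj*, *zisimoz*, *rew*); -or when the stem ends in a vowel (*be*, *wulva*).
*zas*: final sound = /s/, a voiceless consonant → -o → *zaso*.
*umibaz* — final sound /z/ (a voiced consonant) → -la → *umibazla*.
The final sound of *bodese* is /e/, which is a vowel, so the suffix is -or, giving *bodeseor*.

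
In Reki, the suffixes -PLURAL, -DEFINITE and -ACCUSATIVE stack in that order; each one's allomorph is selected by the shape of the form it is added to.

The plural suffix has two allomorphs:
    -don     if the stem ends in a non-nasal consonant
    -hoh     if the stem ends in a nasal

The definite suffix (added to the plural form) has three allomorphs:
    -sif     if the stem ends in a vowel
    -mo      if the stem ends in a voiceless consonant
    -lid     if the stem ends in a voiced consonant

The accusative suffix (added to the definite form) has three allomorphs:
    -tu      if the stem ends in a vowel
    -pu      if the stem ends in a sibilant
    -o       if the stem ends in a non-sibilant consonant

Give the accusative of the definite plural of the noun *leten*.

letenhohmotu

The final consonant of *leten* is /n/, which is a nasal, so the plural suffix is -hoh, giving *letenhoh*.
The final sound of the plural form *letenhoh* is /h/, which is a voiceless consonant, so the definite suffix is -mo, giving *letenhohmo*.
The definite form *letenhohmo*: final sound = /o/, a vowel → -tu → *letenhohmotu*.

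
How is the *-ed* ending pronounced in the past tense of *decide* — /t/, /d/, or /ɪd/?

/ɪd/

The stem *decide* ends in /t/ or /d/.
The -ed suffix is realized as /ɪd/ after /t, d/; as /t/ after other voiceless consonants; and as /d/ after other voiced sounds.
So -ed on *decide* is pronounced /ɪd/.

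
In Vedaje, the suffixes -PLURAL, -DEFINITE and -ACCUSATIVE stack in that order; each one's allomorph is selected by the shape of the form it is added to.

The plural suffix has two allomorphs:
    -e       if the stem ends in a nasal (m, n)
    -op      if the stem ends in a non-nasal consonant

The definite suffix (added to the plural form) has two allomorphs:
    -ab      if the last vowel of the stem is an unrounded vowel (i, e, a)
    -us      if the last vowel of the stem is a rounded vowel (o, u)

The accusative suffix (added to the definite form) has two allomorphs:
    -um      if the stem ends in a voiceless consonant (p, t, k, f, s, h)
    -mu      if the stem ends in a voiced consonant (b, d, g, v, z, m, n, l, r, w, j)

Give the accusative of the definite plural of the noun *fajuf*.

*fajuf* — final consonant /f/ (non-nasal) → -op → *fajufop*.
The plural form *fajufop*: last vowel = /o/, a rounded vowel → -us → *fajufopus*.
The definite form *fajufopus*: final consonant = /s/, voiceless → -um → *fajufopusum*.

fajufopusum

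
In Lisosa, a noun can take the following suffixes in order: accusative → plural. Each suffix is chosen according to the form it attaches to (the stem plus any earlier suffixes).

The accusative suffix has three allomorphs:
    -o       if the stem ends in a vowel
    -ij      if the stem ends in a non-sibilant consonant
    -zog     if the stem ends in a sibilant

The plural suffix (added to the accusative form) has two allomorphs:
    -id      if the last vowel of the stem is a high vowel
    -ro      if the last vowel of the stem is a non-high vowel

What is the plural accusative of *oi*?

*oi*: final sound = /i/, a vowel → -o → *oio*.
The accusative form *oio* — last vowel /o/ (a non-high vowel) → -ro → *oioro*.

oioro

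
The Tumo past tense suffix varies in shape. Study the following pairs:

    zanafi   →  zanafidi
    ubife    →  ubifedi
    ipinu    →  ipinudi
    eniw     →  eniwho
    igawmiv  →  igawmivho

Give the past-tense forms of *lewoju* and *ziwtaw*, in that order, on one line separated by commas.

The pattern is consonant vs. vowel: -ho when the stem ends in a consonant (*eniw*, *igawmiv*); -di when the stem ends in a vowel (*zanafi*, *ubife*, *ipinu*).
Since the final sound of *lewoju* is /u/ (a vowel), it takes -di, giving *lewojudi*.
*ziwtaw* — final sound /w/ (a consonant) → -ho → *ziwtawho*.

lewojudi, ziwtawho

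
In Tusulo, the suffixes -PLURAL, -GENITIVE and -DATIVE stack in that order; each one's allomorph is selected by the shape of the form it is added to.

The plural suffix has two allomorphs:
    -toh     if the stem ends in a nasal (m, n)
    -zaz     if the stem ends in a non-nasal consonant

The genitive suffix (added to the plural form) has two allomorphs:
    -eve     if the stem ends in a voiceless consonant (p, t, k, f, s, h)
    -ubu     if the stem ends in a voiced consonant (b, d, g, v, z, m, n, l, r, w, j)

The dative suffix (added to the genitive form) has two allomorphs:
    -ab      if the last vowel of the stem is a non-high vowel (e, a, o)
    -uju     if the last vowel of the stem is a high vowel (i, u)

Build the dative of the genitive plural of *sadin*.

sadintoheveab

*sadin*: final consonant = /n/, a nasal → -toh → *sadintoh*.
The plural form *sadintoh*: final consonant = /h/, voiceless → -eve → *sadintoheve*.
The genitive form *sadintoheve* — last vowel /e/ (a non-high vowel) → -ab → *sadintoheveab*.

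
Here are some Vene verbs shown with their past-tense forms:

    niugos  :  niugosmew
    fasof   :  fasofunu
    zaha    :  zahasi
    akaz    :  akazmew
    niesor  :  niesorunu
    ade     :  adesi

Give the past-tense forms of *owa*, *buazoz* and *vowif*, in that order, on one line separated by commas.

owasi, buazozmew, vowifunu

Looking at the final sound of each stem: -mew when the stem ends in a sibilant (*niugos*, *akaz*); -unu when the stem ends in a non-sibilant consonant (*fasof*, *niesor*); -si when the stem ends in a vowel (*zaha*, *ade*).
*owa*: final sound = /a/, a vowel → -si → *owasi*.
*buazoz* — final sound /z/ (a sibilant) → -mew → *buazozmew*.
The final sound of *vowif* is /f/, which is a non-sibilant consonant, so the suffix is -unu, giving *vowifunu*.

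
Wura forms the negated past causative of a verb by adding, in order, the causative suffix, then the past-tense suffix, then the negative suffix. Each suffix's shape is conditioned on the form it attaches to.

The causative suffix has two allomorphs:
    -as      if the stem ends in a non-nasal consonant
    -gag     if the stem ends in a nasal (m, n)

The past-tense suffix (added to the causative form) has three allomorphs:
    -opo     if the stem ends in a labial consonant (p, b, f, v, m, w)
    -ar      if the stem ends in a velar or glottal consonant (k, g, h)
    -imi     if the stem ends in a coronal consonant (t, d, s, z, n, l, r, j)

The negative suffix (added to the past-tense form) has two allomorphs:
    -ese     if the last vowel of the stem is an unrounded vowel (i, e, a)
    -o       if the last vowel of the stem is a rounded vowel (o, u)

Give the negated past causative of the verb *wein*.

Since the final consonant of *wein* is /n/ (a nasal), it takes -gag, giving *weingag*.
The causative form *weingag* — final consonant /g/ (velar/glottal) → -ar → *weingagar*.
The past-tense form *weingagar*: last vowel = /a/, an unrounded vowel → -ese → *weingagarese*.

weingagarese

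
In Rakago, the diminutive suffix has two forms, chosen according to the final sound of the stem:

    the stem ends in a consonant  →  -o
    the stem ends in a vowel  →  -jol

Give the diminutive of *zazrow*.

Since the final sound of *zazrow* is /w/ (a consonant), it takes -o, giving *zazrowo*.

zazrowo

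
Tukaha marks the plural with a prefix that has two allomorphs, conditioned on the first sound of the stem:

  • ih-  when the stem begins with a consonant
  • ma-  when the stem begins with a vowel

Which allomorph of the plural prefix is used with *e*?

*e*: first sound = /e/, a vowel → ma-.

ma-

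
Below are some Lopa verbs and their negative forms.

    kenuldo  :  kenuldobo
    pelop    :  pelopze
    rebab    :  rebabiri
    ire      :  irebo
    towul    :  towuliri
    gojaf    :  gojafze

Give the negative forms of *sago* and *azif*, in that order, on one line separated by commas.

sagobo, azifze

Looking at the final sound of each stem: -ze when the stem ends in a voiceless consonant (*pelop*, *gojaf*); -iri when the stem ends in a voiced consonant (*rebab*, *towul*); -bo when the stem ends in a vowel (*kenuldo*, *ire*).
*sago*: final sound = /o/, a vowel → -bo → *sagobo*.
*azif* — final sound /f/ (a voiceless consonant) → -ze → *azifze*.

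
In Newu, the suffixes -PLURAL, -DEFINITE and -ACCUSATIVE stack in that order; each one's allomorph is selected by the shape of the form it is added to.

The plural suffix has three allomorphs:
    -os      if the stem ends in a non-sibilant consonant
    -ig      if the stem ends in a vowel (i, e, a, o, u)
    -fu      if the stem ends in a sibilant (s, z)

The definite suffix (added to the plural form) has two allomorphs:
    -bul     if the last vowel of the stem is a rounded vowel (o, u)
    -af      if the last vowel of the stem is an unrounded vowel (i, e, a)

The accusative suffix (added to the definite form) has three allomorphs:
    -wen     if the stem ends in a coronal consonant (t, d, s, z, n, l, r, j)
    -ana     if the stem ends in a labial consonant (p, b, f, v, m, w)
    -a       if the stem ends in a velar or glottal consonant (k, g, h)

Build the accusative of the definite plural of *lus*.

lusfubulwen

*lus*: final sound = /s/, a sibilant → -fu → *lusfu*.
The last vowel of the plural form *lusfu* is /u/, which is a rounded vowel, so the definite suffix is -bul, giving *lusfubul*.
The definite form *lusfubul*: final consonant = /l/, coronal → -wen → *lusfubulwen*.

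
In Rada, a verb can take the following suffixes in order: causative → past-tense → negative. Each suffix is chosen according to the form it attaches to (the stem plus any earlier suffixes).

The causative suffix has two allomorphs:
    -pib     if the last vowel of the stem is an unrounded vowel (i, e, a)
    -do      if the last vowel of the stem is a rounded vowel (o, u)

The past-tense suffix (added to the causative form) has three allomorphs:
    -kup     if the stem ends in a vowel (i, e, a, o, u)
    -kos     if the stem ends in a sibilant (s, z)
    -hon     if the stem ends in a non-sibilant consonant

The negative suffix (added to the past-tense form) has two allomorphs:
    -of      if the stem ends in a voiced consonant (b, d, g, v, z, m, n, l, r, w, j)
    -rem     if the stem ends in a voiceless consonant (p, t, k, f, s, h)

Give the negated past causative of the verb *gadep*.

The last vowel of *gadep* is /e/, which is an unrounded vowel, so the causative suffix is -pib, giving *gadeppib*.
Since the final sound of the causative form *gadeppib* is /b/ (a non-sibilant consonant), it takes -hon, giving *gadeppibhon*.
The past-tense form *gadeppibhon* — final consonant /n/ (voiced) → -of → *gadeppibhonof*.

gadeppibhonof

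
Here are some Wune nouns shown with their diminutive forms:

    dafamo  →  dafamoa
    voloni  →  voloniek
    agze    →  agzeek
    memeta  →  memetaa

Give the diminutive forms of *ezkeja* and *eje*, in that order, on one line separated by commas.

ezkejaa, ejeek

The pattern is front/back vowel harmony: -ek when the last vowel of the stem is a front vowel (*voloni*, *agze*); -a when the last vowel of the stem is a back vowel (*dafamo*, *memeta*).
The last vowel of *ezkeja* is /a/, which is a back vowel, so the suffix is -a, giving *ezkejaa*.
*eje*: last vowel = /e/, a front vowel → -ek → *ejeek*.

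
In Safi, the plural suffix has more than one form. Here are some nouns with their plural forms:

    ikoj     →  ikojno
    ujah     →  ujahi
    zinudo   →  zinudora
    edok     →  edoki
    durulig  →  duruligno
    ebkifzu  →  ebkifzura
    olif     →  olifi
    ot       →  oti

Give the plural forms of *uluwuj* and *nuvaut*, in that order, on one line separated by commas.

uluwujno, nuvauti

Looking at the final sound of each stem: -i when the stem ends in a voiceless consonant (*ujah*, *edok*, *olif*, *ot*); -no when the stem ends in a voiced consonant (*ikoj*, *durulig*); -ra when the stem ends in a vowel (*zinudo*, *ebkifzu*).
Since the final sound of *uluwuj* is /j/ (a voiced consonant), it takes -no, giving *uluwujno*.
The final sound of *nuvaut* is /t/, which is a voiceless consonant, so the suffix is -i, giving *nuvauti*.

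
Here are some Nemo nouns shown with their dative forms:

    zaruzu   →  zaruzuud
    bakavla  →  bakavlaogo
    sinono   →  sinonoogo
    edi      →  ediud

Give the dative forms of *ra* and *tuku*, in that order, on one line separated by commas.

raogo, tukuud

The pattern is height harmony: -ud when the last vowel of the stem is a high vowel (*zaruzu*, *edi*); -ogo when the last vowel of the stem is a non-high vowel (*bakavla*, *sinono*).
Since the last vowel of *ra* is /a/ (a non-high vowel), it takes -ogo, giving *raogo*.
*tuku*: last vowel = /u/, a high vowel → -ud → *tukuud*.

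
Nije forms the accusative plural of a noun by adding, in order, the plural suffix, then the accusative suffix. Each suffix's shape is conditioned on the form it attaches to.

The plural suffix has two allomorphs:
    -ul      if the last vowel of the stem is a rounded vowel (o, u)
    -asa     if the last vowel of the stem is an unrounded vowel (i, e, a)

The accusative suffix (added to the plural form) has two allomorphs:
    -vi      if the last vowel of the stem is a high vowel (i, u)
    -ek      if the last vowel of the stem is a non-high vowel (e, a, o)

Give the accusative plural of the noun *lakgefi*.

*lakgefi*: last vowel = /i/, an unrounded vowel → -asa → *lakgefiasa*.
Since the last vowel of the plural form *lakgefiasa* is /a/ (a non-high vowel), it takes -ek, giving *lakgefiasaek*.

lakgefiasaek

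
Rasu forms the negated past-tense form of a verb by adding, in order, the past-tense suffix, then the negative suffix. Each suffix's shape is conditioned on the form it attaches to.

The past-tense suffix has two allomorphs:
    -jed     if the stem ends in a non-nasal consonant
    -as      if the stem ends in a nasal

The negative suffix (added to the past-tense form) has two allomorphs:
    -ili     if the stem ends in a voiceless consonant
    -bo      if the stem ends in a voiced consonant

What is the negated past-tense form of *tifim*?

*tifim*: final consonant = /m/, a nasal → -as → *tifimas*.
The past-tense form *tifimas* — final consonant /s/ (voiceless) → -ili → *tifimasili*.

tifimasili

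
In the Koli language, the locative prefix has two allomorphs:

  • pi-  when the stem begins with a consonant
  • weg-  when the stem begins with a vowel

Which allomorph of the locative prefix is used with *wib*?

*wib* — first sound /w/ (a consonant) → pi-.

pi-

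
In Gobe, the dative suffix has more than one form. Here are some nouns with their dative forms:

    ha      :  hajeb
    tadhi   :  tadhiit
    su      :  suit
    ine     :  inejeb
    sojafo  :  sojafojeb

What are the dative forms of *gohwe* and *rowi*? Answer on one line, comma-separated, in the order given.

gohwejeb, rowiit

Looking at the last vowel of each stem: -it when the last vowel of the stem is a high vowel (*tadhi*, *su*); -jeb when the last vowel of the stem is a non-high vowel (*ha*, *ine*, *sojafo*).
*gohwe* — last vowel /e/ (a non-high vowel) → -jeb → *gohwejeb*.
Since the last vowel of *rowi* is /i/ (a high vowel), it takes -it, giving *rowiit*.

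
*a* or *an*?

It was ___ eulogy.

a

The indefinite article is chosen by the initial *sound* of the following word, not its spelling.
*eulogy* begins with the sound /juː/ (eu pronounced /juː/) — a consonant sound.
So the article is *a*: It was a eulogy.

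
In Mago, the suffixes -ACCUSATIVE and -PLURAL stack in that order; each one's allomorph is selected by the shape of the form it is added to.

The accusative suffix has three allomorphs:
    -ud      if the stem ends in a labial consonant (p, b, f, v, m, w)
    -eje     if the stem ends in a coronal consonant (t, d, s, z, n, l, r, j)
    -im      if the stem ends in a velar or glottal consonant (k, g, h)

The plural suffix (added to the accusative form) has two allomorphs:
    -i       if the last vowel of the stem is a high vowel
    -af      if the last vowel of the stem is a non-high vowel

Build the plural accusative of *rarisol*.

*rarisol* — final consonant /l/ (coronal) → -eje → *rarisoleje*.
The last vowel of the accusative form *rarisoleje* is /e/, which is a non-high vowel, so the plural suffix is -af, giving *rarisolejeaf*.

rarisolejeaf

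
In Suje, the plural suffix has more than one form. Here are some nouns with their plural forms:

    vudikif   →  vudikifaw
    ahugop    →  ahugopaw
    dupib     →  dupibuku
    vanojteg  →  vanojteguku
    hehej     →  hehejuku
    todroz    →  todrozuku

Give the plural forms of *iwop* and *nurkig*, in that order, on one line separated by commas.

The pattern is voicing of the final consonant: -aw when the stem ends in a voiceless consonant (*vudikif*, *ahugop*); -uku when the stem ends in a voiced consonant (*dupib*, *vanojteg*, *hehej*, *todroz*).
Since the final consonant of *iwop* is /p/ (voiceless), it takes -aw, giving *iwopaw*.
The final consonant of *nurkig* is /g/, which is voiced, so the suffix is -uku, giving *nurkiguku*.

iwopaw, nurkiguku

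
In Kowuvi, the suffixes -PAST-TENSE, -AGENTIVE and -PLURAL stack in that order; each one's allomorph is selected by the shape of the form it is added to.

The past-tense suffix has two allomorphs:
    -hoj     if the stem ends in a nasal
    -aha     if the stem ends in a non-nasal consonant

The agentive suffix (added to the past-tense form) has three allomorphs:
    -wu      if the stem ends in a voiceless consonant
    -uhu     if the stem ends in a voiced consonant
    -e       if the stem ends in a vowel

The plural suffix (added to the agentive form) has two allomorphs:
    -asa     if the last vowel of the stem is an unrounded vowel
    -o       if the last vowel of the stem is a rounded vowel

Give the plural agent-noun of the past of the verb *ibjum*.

ibjumhojuhuo

*ibjum*: final consonant = /m/, a nasal → -hoj → *ibjumhoj*.
The past-tense form *ibjumhoj* — final sound /j/ (a voiced consonant) → -uhu → *ibjumhojuhu*.
The agentive form *ibjumhojuhu*: last vowel = /u/, a rounded vowel → -o → *ibjumhojuhuo*.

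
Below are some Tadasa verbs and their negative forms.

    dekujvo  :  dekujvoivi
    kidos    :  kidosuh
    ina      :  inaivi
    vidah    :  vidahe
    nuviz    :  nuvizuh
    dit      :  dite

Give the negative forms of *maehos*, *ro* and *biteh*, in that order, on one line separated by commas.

Looking at the final sound of each stem: -uh when the stem ends in a sibilant (*kidos*, *nuviz*); -e when the stem ends in a non-sibilant consonant (*vidah*, *dit*); -ivi when the stem ends in a vowel (*dekujvo*, *ina*).
The final sound of *maehos* is /s/, which is a sibilant, so the suffix is -uh, giving *maehosuh*.
The final sound of *ro* is /o/, which is a vowel, so the suffix is -ivi, giving *roivi*.
*biteh*: final sound = /h/, a non-sibilant consonant → -e → *bitehe*.

maehosuh, roivi, bitehe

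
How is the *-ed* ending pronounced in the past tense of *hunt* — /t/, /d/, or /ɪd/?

/ɪd/

The stem *hunt* ends in /t/ or /d/.
The -ed suffix is realized as /ɪd/ after /t, d/; as /t/ after other voiceless consonants; and as /d/ after other voiced sounds.
So -ed on *hunt* is pronounced /ɪd/.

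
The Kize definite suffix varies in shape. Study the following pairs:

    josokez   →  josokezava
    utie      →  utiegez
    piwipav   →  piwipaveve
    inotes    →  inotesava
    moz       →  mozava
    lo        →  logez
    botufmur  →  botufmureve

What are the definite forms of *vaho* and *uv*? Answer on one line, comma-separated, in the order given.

vahogez, uveve

The alternation tracks the final sound of the stem — -ava when the stem ends in a sibilant (*josokez*, *inotes*, *moz*); -eve when the stem ends in a non-sibilant consonant (*piwipav*, *botufmur*); -gez when the stem ends in a vowel (*utie*, *lo*).
*vaho*: final sound = /o/, a vowel → -gez → *vahogez*.
The final sound of *uv* is /v/, which is a non-sibilant consonant, so the suffix is -eve, giving *uveve*.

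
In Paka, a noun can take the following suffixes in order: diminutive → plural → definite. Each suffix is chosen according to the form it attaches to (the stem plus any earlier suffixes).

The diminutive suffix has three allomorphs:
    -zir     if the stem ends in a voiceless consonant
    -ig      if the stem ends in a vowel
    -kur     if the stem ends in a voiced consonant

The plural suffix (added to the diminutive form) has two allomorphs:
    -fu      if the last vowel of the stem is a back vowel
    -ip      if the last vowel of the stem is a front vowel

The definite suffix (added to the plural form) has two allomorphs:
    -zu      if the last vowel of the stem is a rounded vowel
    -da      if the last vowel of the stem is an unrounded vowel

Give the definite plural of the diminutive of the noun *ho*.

*ho*: final sound = /o/, a vowel → -ig → *hoig*.
The diminutive form *hoig*: last vowel = /i/, a front vowel → -ip → *hoigip*.
The plural form *hoigip*: last vowel = /i/, an unrounded vowel → -da → *hoigipda*.

hoigipda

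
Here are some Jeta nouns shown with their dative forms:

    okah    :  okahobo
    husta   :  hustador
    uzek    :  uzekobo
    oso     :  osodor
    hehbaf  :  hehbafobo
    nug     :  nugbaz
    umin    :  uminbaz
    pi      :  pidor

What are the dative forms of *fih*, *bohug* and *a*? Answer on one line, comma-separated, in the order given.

fihobo, bohugbaz, ador

The suffix is conditioned by the final sound: -obo when the stem ends in a voiceless consonant (*okah*, *uzek*, *hehbaf*); -baz when the stem ends in a voiced consonant (*nug*, *umin*); -dor when the stem ends in a vowel (*husta*, *oso*, *pi*).
*fih* — final sound /h/ (a voiceless consonant) → -obo → *fihobo*.
Since the final sound of *bohug* is /g/ (a voiced consonant), it takes -baz, giving *bohugbaz*.
*a* — final sound /a/ (a vowel) → -dor → *ador*.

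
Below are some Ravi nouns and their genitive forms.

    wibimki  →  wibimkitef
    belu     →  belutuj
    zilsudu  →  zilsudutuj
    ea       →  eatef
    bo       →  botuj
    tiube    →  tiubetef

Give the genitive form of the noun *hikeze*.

hikezetef

The pattern is rounding harmony: -tuj when the last vowel of the stem is a rounded vowel (*belu*, *zilsudu*, *bo*); -tef when the last vowel of the stem is an unrounded vowel (*wibimki*, *ea*, *tiube*).
*hikeze* — last vowel /e/ (an unrounded vowel) → -tef → *hikezetef*.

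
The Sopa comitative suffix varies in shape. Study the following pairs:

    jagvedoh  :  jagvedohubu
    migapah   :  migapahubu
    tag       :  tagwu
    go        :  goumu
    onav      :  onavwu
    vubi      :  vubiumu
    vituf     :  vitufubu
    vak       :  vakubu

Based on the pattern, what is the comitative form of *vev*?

The pattern is voicing of the final sound: -ubu when the stem ends in a voiceless consonant (*jagvedoh*, *migapah*, *vituf*, *vak*); -wu when the stem ends in a voiced consonant (*tag*, *onav*); -umu when the stem ends in a vowel (*go*, *vubi*).
Since the final sound of *vev* is /v/ (a voiced consonant), it takes -wu, giving *vevwu*.

vevwu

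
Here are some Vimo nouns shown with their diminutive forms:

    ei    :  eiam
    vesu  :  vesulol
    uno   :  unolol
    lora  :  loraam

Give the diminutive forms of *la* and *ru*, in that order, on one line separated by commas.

The alternation tracks the last vowel of the stem — -lol when the last vowel of the stem is a rounded vowel (*vesu*, *uno*); -am when the last vowel of the stem is an unrounded vowel (*ei*, *lora*).
Since the last vowel of *la* is /a/ (an unrounded vowel), it takes -am, giving *laam*.
*ru* — last vowel /u/ (a rounded vowel) → -lol → *rulol*.

laam, rulol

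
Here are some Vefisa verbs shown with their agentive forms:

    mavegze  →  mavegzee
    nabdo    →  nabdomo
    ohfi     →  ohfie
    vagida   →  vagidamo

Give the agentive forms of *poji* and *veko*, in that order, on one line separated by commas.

The alternation tracks the last vowel of the stem — -e when the last vowel of the stem is a front vowel (*mavegze*, *ohfi*); -mo when the last vowel of the stem is a back vowel (*nabdo*, *vagida*).
*poji*: last vowel = /i/, a front vowel → -e → *pojie*.
*veko*: last vowel = /o/, a back vowel → -mo → *vekomo*.

pojie, vekomo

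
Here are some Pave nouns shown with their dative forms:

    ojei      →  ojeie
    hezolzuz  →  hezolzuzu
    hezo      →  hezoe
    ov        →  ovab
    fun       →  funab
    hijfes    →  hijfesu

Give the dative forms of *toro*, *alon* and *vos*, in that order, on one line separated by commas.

toroe, alonab, vosu

The alternation tracks the final sound of the stem — -u when the stem ends in a sibilant (*hezolzuz*, *hijfes*); -ab when the stem ends in a non-sibilant consonant (*ov*, *fun*); -e when the stem ends in a vowel (*ojei*, *hezo*).
Since the final sound of *toro* is /o/ (a vowel), it takes -e, giving *toroe*.
The final sound of *alon* is /n/, which is a non-sibilant consonant, so the suffix is -ab, giving *alonab*.
The final sound of *vos* is /s/, which is a sibilant, so the suffix is -u, giving *vosu*.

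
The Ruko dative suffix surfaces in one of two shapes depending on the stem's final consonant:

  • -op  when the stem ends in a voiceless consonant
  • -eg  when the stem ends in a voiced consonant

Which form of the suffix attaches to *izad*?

*izad*: final consonant = /d/, voiced → -eg.

-eg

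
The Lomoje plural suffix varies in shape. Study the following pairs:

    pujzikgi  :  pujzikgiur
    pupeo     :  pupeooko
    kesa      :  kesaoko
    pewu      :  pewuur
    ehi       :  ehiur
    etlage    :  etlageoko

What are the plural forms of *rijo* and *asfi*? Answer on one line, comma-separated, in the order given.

rijooko, asfiur

Looking at the last vowel of each stem: -ur when the last vowel of the stem is a high vowel (*pujzikgi*, *pewu*, *ehi*); -oko when the last vowel of the stem is a non-high vowel (*pupeo*, *kesa*, *etlage*).
Since the last vowel of *rijo* is /o/ (a non-high vowel), it takes -oko, giving *rijooko*.
*asfi* — last vowel /i/ (a high vowel) → -ur → *asfiur*.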